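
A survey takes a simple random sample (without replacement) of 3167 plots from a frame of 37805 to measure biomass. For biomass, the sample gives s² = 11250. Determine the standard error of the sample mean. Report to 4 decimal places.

1.8041

Under SRS without replacement, Var(ȳ) = (1 − f)·s²/n with f = n/N = 3167/37805 = 0.08377199.
Var(ȳ) = (1 − 0.08377199)·11250/3167 = 0.91622801·3.5522577 = 3.254678.
SE(ȳ) = √(3.254678) = 1.8041.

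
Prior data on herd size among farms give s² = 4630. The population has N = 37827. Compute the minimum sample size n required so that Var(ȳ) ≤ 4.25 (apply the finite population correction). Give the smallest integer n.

Without fpc, n₀ = s²/D = 4630/4.25 = 1089.4118.
With fpc, (1 − n/N)·s²/n ≤ D requires n ≥ n₀/(1 + n₀/N) = 1089.4118/(1 + 1089.4118/37827) = 1058.9152.
Rounding up, n = 1059.

1059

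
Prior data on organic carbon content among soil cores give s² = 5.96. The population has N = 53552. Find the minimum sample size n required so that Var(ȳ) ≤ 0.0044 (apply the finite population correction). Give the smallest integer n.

Without fpc, n₀ = s²/D = 5.96/0.0044 = 1354.5455.
With fpc, (1 − n/N)·s²/n ≤ D requires n ≥ n₀/(1 + n₀/N) = 1354.5455/(1 + 1354.5455/53552) = 1321.1288.
Rounding up, n = 1322.

1322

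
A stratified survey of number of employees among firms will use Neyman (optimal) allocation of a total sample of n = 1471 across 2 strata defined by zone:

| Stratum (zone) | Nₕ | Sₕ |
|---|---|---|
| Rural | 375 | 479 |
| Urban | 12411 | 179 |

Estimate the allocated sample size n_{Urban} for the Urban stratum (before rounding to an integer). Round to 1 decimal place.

Neyman allocation: nₕ = n·NₕSₕ / Σⱼ NⱼSⱼ.
Σ NⱼSⱼ = 375·479 + 12411·179 = 2.401194 × 10^6.
n_{Urban} = 1471·12411·179 / (2.401194 × 10^6) = 1361.0.

1361.0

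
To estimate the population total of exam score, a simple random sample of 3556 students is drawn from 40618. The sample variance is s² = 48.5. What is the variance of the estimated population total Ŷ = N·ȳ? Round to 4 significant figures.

Var(Ŷ) = N²·Var(ȳ) = N²·(1 − n/N)·s²/n.
f = 3556/40618 = 0.08754739; Var(ȳ) = 0.91245261·48.5/3556 = 0.012444868.
Var(Ŷ) = 40618² · 0.012444868 = 2.0531816 × 10^7.

2.053 × 10^7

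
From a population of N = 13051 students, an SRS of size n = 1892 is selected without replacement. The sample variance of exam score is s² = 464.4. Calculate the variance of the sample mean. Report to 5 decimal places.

Under SRS without replacement, Var(ȳ) = (1 − f)·s²/n with f = n/N = 1892/13051 = 0.14496973.
Var(ȳ) = (1 − 0.14496973)·464.4/1892 = 0.85503027·0.24545455 = 0.20987107.

0.20987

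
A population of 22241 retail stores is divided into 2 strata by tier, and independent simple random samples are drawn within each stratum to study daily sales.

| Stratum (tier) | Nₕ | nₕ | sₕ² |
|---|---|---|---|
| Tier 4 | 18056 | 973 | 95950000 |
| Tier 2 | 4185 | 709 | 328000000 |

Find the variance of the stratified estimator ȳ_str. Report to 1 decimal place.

75095.5

Var(ȳ_str) = Σₕ Wₕ²(1 − fₕ)sₕ²/nₕ with Wₕ = Nₕ/N, N = 22241.
Tier 4: Wₕ = 0.81183400; term = 0.81183400²·(1 − 0.05388790)·95950000/973 = 61490.667.
Tier 2: Wₕ = 0.18816600; term = 0.18816600²·(1 − 0.16941458)·328000000/709 = 13604.864.
Sum = 75095.531.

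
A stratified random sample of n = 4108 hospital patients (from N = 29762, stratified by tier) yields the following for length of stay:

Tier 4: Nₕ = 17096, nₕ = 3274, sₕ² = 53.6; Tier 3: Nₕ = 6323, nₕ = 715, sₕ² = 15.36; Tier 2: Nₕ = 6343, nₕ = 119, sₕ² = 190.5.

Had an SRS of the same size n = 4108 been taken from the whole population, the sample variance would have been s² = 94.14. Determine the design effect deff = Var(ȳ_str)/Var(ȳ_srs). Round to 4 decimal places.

Var(ȳ_str) = Σ Wₕ²(1−fₕ)sₕ²/nₕ with Wₕ = Nₕ/29762:
  Tier 4: (17096/29762)²·(1−3274/17096)·53.6/3274 = 0.0043674434
  Tier 3: (6323/29762)²·(1−715/6323)·15.36/715 = 8.5998749 × 10^-4
  Tier 2: (6343/29762)²·(1−119/6343)·190.5/119 = 0.071349033
  → Var(ȳ_str) = 0.076576464.
Var(ȳ_srs) = (1 − 4108/29762)·94.14/4108 = 0.019753167.
deff = 0.076576464 / 0.019753167 = 3.8767.

3.8767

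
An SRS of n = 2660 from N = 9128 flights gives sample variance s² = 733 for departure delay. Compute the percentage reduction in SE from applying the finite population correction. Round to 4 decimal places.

f = n/N = 2660/9128 = 0.29141104.
SE_no-fpc = √(s²/n) = 0.52494182; SE_fpc = √((1−f)s²/n) = 0.44188408.
Ratio = √(1−f) = 0.84177726. Reduction = 100·(1 − 0.84177726) = 15.8223%.

15.8223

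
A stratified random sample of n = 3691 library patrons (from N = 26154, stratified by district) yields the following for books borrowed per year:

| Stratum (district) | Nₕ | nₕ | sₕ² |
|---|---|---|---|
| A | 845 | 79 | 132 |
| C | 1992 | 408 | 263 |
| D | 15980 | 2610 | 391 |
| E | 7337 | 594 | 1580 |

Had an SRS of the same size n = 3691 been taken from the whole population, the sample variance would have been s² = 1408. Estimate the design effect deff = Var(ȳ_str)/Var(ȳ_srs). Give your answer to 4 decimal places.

Var(ȳ_str) = Σ Wₕ²(1−fₕ)sₕ²/nₕ with Wₕ = Nₕ/26154:
  A: (845/26154)²·(1−79/845)·132/79 = 0.0015810881
  C: (1992/26154)²·(1−408/1992)·263/408 = 0.002973472
  D: (15980/26154)²·(1−2610/15980)·391/2610 = 0.046791632
  E: (7337/26154)²·(1−594/7337)·1580/594 = 0.19238273
  → Var(ȳ_str) = 0.24372892.
Var(ȳ_srs) = (1 − 3691/26154)·1408/3691 = 0.32763346.
deff = 0.24372892 / 0.32763346 = 0.7439.

0.7439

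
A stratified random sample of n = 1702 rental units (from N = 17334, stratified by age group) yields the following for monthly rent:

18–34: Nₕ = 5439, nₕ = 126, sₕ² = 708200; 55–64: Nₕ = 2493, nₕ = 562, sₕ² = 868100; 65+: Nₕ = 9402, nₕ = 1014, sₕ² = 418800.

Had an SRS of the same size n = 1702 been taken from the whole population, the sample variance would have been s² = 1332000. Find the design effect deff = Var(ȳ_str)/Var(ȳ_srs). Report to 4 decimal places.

Var(ȳ_str) = Σ Wₕ²(1−fₕ)sₕ²/nₕ with Wₕ = Nₕ/17334:
  18–34: (5439/17334)²·(1−126/5439)·708200/126 = 540.56344
  55–64: (2493/17334)²·(1−562/2493)·868100/562 = 24.748017
  65+: (9402/17334)²·(1−1014/9402)·418800/1014 = 108.40512
  → Var(ȳ_str) = 673.71658.
Var(ȳ_srs) = (1 − 1702/17334)·1332000/1702 = 705.7655.
deff = 673.71658 / 705.7655 = 0.9546.

0.9546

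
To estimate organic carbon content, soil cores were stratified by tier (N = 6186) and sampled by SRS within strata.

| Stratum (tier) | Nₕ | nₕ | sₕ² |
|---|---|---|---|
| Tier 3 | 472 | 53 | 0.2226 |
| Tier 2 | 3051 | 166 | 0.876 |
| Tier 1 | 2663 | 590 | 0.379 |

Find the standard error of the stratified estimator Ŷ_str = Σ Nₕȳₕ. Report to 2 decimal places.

225.45

Var(Ŷ_str) = Σₕ Nₕ²(1 − fₕ)sₕ²/nₕ.
Tier 3: 472²·(1 − 53/472)·0.2226/53 = 830.6256.
Tier 2: 3051²·(1 − 166/3051)·0.876/166 = 46449.821.
Tier 1: 2663²·(1 − 590/2663)·0.379/590 = 3546.1546.
Sum = 50826.601.
SE = √(50826.601) = 225.45.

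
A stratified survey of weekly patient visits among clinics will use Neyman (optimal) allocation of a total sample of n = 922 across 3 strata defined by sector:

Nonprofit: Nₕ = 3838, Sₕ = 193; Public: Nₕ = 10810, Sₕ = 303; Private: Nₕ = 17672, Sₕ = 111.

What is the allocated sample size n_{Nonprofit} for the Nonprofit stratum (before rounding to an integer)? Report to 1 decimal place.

114.2

Neyman allocation: nₕ = n·NₕSₕ / Σⱼ NⱼSⱼ.
Σ NⱼSⱼ = 3838·193 + 10810·303 + 17672·111 = 5.977756 × 10^6.
n_{Nonprofit} = 922·3838·193 / (5.977756 × 10^6) = 114.2.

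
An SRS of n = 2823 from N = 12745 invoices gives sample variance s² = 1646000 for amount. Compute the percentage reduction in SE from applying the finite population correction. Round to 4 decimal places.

11.7673

f = n/N = 2823/12745 = 0.22149863.
SE_no-fpc = √(s²/n) = 24.146794; SE_fpc = √((1−f)s²/n) = 21.305374.
Ratio = √(1−f) = 0.88232725. Reduction = 100·(1 − 0.88232725) = 11.7673%.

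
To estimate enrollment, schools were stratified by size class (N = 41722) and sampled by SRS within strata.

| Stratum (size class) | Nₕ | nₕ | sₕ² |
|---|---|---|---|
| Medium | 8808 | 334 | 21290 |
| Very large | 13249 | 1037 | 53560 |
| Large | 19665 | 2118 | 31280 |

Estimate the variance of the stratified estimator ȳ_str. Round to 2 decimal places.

Var(ȳ_str) = Σₕ Wₕ²(1 − fₕ)sₕ²/nₕ with Wₕ = Nₕ/N, N = 41722.
Medium: Wₕ = 0.21111164; term = 0.21111164²·(1 − 0.03792007)·21290/334 = 2.7331579.
Very large: Wₕ = 0.31755429; term = 0.31755429²·(1 − 0.07827006)·53560/1037 = 4.8006658.
Large: Wₕ = 0.47133407; term = 0.47133407²·(1 − 0.10770404)·31280/2118 = 2.9275706.
Sum = 10.461394.

10.46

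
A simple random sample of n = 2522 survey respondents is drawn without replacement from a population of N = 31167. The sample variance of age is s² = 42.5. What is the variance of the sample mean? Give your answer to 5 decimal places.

Under SRS without replacement, Var(ȳ) = (1 − f)·s²/n with f = n/N = 2522/31167 = 0.08091892.
Var(ȳ) = (1 − 0.08091892)·42.5/2522 = 0.91908108·0.016851705 = 0.015488083.

0.01549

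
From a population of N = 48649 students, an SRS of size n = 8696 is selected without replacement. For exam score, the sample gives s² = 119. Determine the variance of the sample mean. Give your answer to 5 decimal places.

0.01124

Under SRS without replacement, Var(ȳ) = (1 − f)·s²/n with f = n/N = 8696/48649 = 0.17874982.
Var(ȳ) = (1 − 0.17874982)·119/8696 = 0.82125018·0.013684453 = 0.011238359.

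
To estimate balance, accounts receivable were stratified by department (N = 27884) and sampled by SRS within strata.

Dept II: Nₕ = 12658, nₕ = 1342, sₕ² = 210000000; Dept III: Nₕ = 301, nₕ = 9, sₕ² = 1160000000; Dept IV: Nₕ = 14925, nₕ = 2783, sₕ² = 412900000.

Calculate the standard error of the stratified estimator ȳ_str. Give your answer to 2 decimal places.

279.25

Var(ȳ_str) = Σₕ Wₕ²(1 − fₕ)sₕ²/nₕ with Wₕ = Nₕ/N, N = 27884.
Dept II: Wₕ = 0.45395209; term = 0.45395209²·(1 − 0.10601991)·210000000/1342 = 28828.01.
Dept III: Wₕ = 0.01079472; term = 0.01079472²·(1 − 0.02990033)·1160000000/9 = 14569.837.
Dept IV: Wₕ = 0.53525319; term = 0.53525319²·(1 − 0.18646566)·412900000/2783 = 34580.088.
Sum = 77977.935.
SE = √(77977.935) = 279.25.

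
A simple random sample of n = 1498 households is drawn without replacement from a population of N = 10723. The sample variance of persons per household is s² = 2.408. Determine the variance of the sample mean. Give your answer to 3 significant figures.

0.00138

Under SRS without replacement, Var(ȳ) = (1 − f)·s²/n with f = n/N = 1498/10723 = 0.13969971.
Var(ȳ) = (1 − 0.13969971)·2.408/1498 = 0.86030029·0.0016074766 = 0.0013829126.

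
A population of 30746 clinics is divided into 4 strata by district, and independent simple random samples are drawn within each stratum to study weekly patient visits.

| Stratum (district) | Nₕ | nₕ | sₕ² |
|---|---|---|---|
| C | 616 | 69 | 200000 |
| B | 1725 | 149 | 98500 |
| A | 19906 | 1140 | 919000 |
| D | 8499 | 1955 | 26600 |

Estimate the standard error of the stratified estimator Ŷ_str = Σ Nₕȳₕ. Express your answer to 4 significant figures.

552000

Var(Ŷ_str) = Σₕ Nₕ²(1 − fₕ)sₕ²/nₕ.
C: 616²·(1 − 69/616)·200000/69 = 9.7667246 × 10^8.
B: 1725²·(1 − 149/1725)·98500/149 = 1.7971953 × 10^9.
A: 19906²·(1 − 1140/19906)·919000/1140 = 3.0113856 × 10^11.
D: 8499²·(1 − 1955/8499)·26600/1955 = 7.5673879 × 10^8.
Sum = 3.0466917 × 10^11.
SE = √(3.0466917 × 10^11) = 552000.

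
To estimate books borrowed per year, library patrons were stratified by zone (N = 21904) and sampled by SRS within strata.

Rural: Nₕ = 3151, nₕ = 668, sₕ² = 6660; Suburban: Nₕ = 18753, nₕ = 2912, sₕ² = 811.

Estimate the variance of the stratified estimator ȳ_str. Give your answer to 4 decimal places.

Var(ȳ_str) = Σₕ Wₕ²(1 − fₕ)sₕ²/nₕ with Wₕ = Nₕ/N, N = 21904.
Rural: Wₕ = 0.14385500; term = 0.14385500²·(1 − 0.21199619)·6660/668 = 0.16258334.
Suburban: Wₕ = 0.85614500; term = 0.85614500²·(1 − 0.15528182)·811/2912 = 0.17243919.
Sum = 0.33502253.

0.3350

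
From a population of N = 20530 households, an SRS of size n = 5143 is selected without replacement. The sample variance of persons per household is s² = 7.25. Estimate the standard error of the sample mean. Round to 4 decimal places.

Under SRS without replacement, Var(ȳ) = (1 − f)·s²/n with f = n/N = 5143/20530 = 0.25051145.
Var(ȳ) = (1 − 0.25051145)·7.25/5143 = 0.74948855·0.0014096831 = 0.0010565413.
SE(ȳ) = √(0.0010565413) = 0.0325.

0.0325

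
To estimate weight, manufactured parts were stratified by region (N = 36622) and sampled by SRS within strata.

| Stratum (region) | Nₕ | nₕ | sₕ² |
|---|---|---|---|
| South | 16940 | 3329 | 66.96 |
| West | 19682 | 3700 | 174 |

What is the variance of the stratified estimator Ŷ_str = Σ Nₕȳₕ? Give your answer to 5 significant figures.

1.9430 × 10^7

Var(Ŷ_str) = Σₕ Nₕ²(1 − fₕ)sₕ²/nₕ.
South: 16940²·(1 − 3329/16940)·66.96/3329 = 4.637726 × 10^6.
West: 19682²·(1 − 3700/19682)·174/3700 = 1.4792715 × 10^7.
Sum = 1.9430441 × 10^7.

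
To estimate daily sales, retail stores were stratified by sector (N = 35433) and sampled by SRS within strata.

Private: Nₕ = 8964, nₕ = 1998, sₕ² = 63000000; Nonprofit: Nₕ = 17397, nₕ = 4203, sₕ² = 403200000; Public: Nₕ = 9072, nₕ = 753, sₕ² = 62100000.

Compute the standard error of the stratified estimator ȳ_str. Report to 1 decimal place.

155.1

Var(ȳ_str) = Σₕ Wₕ²(1 − fₕ)sₕ²/nₕ with Wₕ = Nₕ/N, N = 35433.
Private: Wₕ = 0.25298451; term = 0.25298451²·(1 − 0.22289157)·63000000/1998 = 1568.2473.
Nonprofit: Wₕ = 0.49098298; term = 0.49098298²·(1 − 0.24159338)·403200000/4203 = 17538.649.
Public: Wₕ = 0.25603251; term = 0.25603251²·(1 − 0.08300265)·62100000/753 = 4957.4112.
Sum = 24064.308.
SE = √(24064.308) = 155.1.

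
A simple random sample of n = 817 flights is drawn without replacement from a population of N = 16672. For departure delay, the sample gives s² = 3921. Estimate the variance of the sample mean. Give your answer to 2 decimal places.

Under SRS without replacement, Var(ȳ) = (1 − f)·s²/n with f = n/N = 817/16672 = 0.04900432.
Var(ȳ) = (1 − 0.04900432)·3921/817 = 0.95099568·4.7992656 = 4.5640809.

4.56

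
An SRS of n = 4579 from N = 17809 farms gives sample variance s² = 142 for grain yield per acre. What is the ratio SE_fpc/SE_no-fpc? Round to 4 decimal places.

f = n/N = 4579/17809 = 0.25711719.
SE_no-fpc = √(s²/n) = 0.1760998; SE_fpc = √((1−f)s²/n) = 0.15178156.
Ratio = √(1−f) = 0.86190650.

0.8619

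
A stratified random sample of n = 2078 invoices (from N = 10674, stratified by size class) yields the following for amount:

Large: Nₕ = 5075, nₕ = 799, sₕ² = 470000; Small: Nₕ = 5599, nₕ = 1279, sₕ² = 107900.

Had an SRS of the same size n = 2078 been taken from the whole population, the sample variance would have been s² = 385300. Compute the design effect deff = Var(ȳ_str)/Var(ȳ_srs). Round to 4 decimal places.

Var(ȳ_str) = Σ Wₕ²(1−fₕ)sₕ²/nₕ with Wₕ = Nₕ/10674:
  Large: (5075/10674)²·(1−799/5075)·470000/799 = 112.03931
  Small: (5599/10674)²·(1−1279/5599)·107900/1279 = 17.909799
  → Var(ȳ_str) = 129.94911.
Var(ȳ_srs) = (1 − 2078/10674)·385300/2078 = 149.32161.
deff = 129.94911 / 149.32161 = 0.8703.

0.8703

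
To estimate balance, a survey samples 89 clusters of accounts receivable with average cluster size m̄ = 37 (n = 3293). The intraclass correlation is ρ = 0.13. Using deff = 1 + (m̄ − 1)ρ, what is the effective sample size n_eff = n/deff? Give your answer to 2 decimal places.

579.75

deff = 1 + (37 − 1)·0.13 = 1 + 4.68 = 5.68.
n_eff = 3293 / 5.68 = 579.75.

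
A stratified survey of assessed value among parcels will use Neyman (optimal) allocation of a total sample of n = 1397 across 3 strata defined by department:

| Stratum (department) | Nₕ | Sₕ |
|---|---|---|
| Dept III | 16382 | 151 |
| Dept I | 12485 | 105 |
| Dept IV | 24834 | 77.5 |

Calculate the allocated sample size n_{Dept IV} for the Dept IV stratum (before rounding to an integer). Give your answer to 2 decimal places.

470.94

Neyman allocation: nₕ = n·NₕSₕ / Σⱼ NⱼSⱼ.
Σ NⱼSⱼ = 16382·151 + 12485·105 + 24834·77.5 = 5.709242 × 10^6.
n_{Dept IV} = 1397·24834·77.5 / (5.709242 × 10^6) = 470.94.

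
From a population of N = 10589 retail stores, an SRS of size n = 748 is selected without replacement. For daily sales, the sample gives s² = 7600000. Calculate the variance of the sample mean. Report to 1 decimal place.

Under SRS without replacement, Var(ȳ) = (1 − f)·s²/n with f = n/N = 748/10589 = 0.07063934.
Var(ȳ) = (1 − 0.07063934)·7600000/748 = 0.92936066·10160.428 = 9442.7019.

9442.7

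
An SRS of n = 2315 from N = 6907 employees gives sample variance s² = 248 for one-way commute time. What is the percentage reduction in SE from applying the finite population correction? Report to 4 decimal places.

18.4627

f = n/N = 2315/6907 = 0.33516722.
SE_no-fpc = √(s²/n) = 0.32730327; SE_fpc = √((1−f)s²/n) = 0.26687418.
Ratio = √(1−f) = 0.81537278. Reduction = 100·(1 − 0.81537278) = 18.4627%.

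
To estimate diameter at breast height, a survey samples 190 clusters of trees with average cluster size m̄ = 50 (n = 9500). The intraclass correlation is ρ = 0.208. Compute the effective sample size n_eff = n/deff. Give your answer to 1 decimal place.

848.8

deff = 1 + (50 − 1)·0.208 = 1 + 10.192 = 11.192.
n_eff = 9500 / 11.192 = 848.8.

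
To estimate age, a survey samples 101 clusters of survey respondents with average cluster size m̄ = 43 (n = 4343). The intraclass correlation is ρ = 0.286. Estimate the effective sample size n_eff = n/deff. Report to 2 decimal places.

deff = 1 + (43 − 1)·0.286 = 1 + 12.012 = 13.012.
n_eff = 4343 / 13.012 = 333.77.

333.77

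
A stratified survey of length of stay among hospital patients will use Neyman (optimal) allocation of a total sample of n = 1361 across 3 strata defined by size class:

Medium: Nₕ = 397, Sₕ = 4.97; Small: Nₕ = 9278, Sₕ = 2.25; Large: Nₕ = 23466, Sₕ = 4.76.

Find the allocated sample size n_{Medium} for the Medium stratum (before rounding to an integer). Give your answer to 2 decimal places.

Neyman allocation: nₕ = n·NₕSₕ / Σⱼ NⱼSⱼ.
Σ NⱼSⱼ = 397·4.97 + 9278·2.25 + 23466·4.76 = 134546.75.
n_{Medium} = 1361·397·4.97 / 134546.75 = 19.96.

19.96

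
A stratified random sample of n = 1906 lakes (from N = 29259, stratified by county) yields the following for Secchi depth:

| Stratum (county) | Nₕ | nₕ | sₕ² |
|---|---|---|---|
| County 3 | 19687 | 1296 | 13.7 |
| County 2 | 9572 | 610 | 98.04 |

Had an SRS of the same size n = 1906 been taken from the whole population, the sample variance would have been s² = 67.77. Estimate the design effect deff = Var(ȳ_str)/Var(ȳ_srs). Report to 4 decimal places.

Var(ȳ_str) = Σ Wₕ²(1−fₕ)sₕ²/nₕ with Wₕ = Nₕ/29259:
  County 3: (19687/29259)²·(1−1296/19687)·13.7/1296 = 0.0044707614
  County 2: (9572/29259)²·(1−610/9572)·98.04/610 = 0.016105052
  → Var(ȳ_str) = 0.020575813.
Var(ȳ_srs) = (1 − 1906/29259)·67.77/1906 = 0.033239928.
deff = 0.020575813 / 0.033239928 = 0.6190.

0.6190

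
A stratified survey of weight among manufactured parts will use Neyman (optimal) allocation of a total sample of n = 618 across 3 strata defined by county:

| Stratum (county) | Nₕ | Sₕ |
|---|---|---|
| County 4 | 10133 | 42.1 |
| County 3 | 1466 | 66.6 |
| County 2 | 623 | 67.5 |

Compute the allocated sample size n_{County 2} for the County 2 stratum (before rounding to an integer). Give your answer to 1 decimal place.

45.9

Neyman allocation: nₕ = n·NₕSₕ / Σⱼ NⱼSⱼ.
Σ NⱼSⱼ = 10133·42.1 + 1466·66.6 + 623·67.5 = 566287.4.
n_{County 2} = 618·623·67.5 / 566287.4 = 45.9.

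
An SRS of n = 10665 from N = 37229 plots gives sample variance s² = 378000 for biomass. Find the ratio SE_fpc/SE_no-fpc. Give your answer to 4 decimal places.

0.8447

f = n/N = 10665/37229 = 0.28647022.
SE_no-fpc = √(s²/n) = 5.9534056; SE_fpc = √((1−f)s²/n) = 5.0288829.
Ratio = √(1−f) = 0.84470692.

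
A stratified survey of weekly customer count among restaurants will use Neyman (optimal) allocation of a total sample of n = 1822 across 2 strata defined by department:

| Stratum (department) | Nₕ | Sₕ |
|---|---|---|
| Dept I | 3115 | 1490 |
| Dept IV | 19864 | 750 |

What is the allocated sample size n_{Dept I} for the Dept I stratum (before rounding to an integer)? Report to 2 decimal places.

432.80

Neyman allocation: nₕ = n·NₕSₕ / Σⱼ NⱼSⱼ.
Σ NⱼSⱼ = 3115·1490 + 19864·750 = 1.953935 × 10^7.
n_{Dept I} = 1822·3115·1490 / (1.953935 × 10^7) = 432.80.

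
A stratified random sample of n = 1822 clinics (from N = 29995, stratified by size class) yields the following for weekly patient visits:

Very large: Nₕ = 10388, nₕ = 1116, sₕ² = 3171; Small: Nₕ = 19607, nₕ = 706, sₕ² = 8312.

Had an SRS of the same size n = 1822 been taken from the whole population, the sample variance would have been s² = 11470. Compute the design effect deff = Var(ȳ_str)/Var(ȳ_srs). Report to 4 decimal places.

Var(ȳ_str) = Σ Wₕ²(1−fₕ)sₕ²/nₕ with Wₕ = Nₕ/29995:
  Very large: (10388/29995)²·(1−1116/10388)·3171/1116 = 0.30418632
  Small: (19607/29995)²·(1−706/19607)·8312/706 = 4.8495231
  → Var(ȳ_str) = 5.1537094.
Var(ȳ_srs) = (1 − 1822/29995)·11470/1822 = 5.9128828.
deff = 5.1537094 / 5.9128828 = 0.8716.

0.8716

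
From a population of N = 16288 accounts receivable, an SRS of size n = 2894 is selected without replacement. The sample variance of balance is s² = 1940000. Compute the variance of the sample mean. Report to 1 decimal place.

551.2

Under SRS without replacement, Var(ȳ) = (1 − f)·s²/n with f = n/N = 2894/16288 = 0.17767682.
Var(ȳ) = (1 − 0.17767682)·1940000/2894 = 0.82232318·670.35245 = 551.24636.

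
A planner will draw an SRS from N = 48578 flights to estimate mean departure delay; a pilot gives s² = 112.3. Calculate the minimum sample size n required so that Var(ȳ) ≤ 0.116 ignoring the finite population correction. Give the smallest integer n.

Without fpc, n₀ = s²/D = 112.3/0.116 = 968.1034.
Rounding up, n = 969.

969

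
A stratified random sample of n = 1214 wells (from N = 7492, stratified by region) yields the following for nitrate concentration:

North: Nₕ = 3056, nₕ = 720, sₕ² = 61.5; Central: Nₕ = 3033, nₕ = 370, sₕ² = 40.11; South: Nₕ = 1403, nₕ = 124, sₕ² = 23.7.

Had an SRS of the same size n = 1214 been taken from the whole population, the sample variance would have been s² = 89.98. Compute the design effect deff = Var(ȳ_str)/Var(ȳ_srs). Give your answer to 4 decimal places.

0.5245

Var(ȳ_str) = Σ Wₕ²(1−fₕ)sₕ²/nₕ with Wₕ = Nₕ/7492:
  North: (3056/7492)²·(1−720/3056)·61.5/720 = 0.010863588
  Central: (3033/7492)²·(1−370/3033)·40.11/370 = 0.01559908
  South: (1403/7492)²·(1−124/1403)·23.7/124 = 0.0061102551
  → Var(ȳ_str) = 0.032572923.
Var(ȳ_srs) = (1 − 1214/7492)·89.98/1214 = 0.062108472.
deff = 0.032572923 / 0.062108472 = 0.5245.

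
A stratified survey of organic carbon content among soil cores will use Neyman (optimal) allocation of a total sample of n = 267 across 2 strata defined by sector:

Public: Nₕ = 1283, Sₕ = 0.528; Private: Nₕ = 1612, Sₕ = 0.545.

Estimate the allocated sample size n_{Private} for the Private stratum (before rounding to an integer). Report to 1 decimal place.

150.8

Neyman allocation: nₕ = n·NₕSₕ / Σⱼ NⱼSⱼ.
Σ NⱼSⱼ = 1283·0.528 + 1612·0.545 = 1555.964.
n_{Private} = 267·1612·0.545 / 1555.964 = 150.8.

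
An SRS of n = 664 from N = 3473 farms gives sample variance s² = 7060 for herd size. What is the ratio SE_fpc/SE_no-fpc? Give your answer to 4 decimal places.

0.8993

f = n/N = 664/3473 = 0.19118917.
SE_no-fpc = √(s²/n) = 3.2607561; SE_fpc = √((1−f)s²/n) = 2.9325254.
Ratio = √(1−f) = 0.89933911.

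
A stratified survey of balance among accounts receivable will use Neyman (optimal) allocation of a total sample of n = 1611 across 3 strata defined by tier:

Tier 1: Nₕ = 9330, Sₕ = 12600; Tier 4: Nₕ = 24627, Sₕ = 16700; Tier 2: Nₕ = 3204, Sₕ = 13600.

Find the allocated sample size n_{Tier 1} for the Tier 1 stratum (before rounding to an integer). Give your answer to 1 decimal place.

Neyman allocation: nₕ = n·NₕSₕ / Σⱼ NⱼSⱼ.
Σ NⱼSⱼ = 9330·12600 + 24627·16700 + 3204·13600 = 5.724033 × 10^8.
n_{Tier 1} = 1611·9330·12600 / (5.724033 × 10^8) = 330.9.

330.9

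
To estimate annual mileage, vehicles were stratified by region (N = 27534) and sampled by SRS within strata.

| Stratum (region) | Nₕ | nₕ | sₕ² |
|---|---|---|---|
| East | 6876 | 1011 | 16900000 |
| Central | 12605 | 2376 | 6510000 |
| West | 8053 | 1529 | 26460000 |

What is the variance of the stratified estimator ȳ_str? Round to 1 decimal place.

Var(ȳ_str) = Σₕ Wₕ²(1 − fₕ)sₕ²/nₕ with Wₕ = Nₕ/N, N = 27534.
East: Wₕ = 0.24972761; term = 0.24972761²·(1 − 0.14703316)·16900000/1011 = 889.20279.
Central: Wₕ = 0.45779763; term = 0.45779763²·(1 − 0.18849663)·6510000/2376 = 465.98503.
West: Wₕ = 0.29247476; term = 0.29247476²·(1 − 0.18986713)·26460000/1529 = 1199.2656.
Sum = 2554.4534.

2554.5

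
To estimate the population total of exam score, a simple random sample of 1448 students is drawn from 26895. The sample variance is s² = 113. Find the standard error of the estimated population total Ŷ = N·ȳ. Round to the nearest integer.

7308

Var(Ŷ) = N²·Var(ȳ) = N²·(1 − n/N)·s²/n.
f = 1448/26895 = 0.05383900; Var(ȳ) = 0.94616100·113/1448 = 0.07383715.
Var(Ŷ) = 26895² · 0.07383715 = 5.340944 × 10^7.
SE(Ŷ) = √(5.340944 × 10^7) = 7308.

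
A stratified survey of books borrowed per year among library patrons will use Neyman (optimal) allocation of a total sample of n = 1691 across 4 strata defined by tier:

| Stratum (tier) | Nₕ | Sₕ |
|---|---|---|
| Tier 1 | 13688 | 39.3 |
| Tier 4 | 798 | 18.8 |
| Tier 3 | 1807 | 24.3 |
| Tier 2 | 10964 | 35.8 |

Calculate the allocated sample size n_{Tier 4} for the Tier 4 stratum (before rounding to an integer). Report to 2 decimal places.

25.64

Neyman allocation: nₕ = n·NₕSₕ / Σⱼ NⱼSⱼ.
Σ NⱼSⱼ = 13688·39.3 + 798·18.8 + 1807·24.3 + 10964·35.8 = 989362.1.
n_{Tier 4} = 1691·798·18.8 / 989362.1 = 25.64.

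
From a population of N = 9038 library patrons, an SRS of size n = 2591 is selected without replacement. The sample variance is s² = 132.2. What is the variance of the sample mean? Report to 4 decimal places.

Under SRS without replacement, Var(ȳ) = (1 − f)·s²/n with f = n/N = 2591/9038 = 0.28667847.
Var(ȳ) = (1 − 0.28667847)·132.2/2591 = 0.71332153·0.051022771 = 0.036395641.

0.0364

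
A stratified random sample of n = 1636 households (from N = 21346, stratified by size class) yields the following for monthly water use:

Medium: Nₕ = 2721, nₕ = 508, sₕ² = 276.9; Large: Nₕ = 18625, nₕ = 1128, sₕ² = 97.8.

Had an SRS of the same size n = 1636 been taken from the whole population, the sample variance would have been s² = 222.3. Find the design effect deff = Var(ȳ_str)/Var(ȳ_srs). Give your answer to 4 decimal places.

0.5516

Var(ȳ_str) = Σ Wₕ²(1−fₕ)sₕ²/nₕ with Wₕ = Nₕ/21346:
  Medium: (2721/21346)²·(1−508/2721)·276.9/508 = 0.0072033777
  Large: (18625/21346)²·(1−1128/18625)·97.8/1128 = 0.06200927
  → Var(ȳ_str) = 0.069212648.
Var(ȳ_srs) = (1 − 1636/21346)·222.3/1636 = 0.12546607.
deff = 0.069212648 / 0.12546607 = 0.5516.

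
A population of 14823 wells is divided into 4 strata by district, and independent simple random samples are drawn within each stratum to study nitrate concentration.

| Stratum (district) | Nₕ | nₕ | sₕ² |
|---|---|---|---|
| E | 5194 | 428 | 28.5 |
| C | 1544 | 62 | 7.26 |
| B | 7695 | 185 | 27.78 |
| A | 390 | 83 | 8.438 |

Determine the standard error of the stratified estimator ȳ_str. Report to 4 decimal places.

Var(ȳ_str) = Σₕ Wₕ²(1 − fₕ)sₕ²/nₕ with Wₕ = Nₕ/N, N = 14823.
E: Wₕ = 0.35040140; term = 0.35040140²·(1 − 0.08240277)·28.5/428 = 0.0075021347.
C: Wₕ = 0.10416245; term = 0.10416245²·(1 − 0.04015544)·7.26/62 = 0.0012194618.
B: Wₕ = 0.51912568; term = 0.51912568²·(1 − 0.02404159)·27.78/185 = 0.039494522.
A: Wₕ = 0.02631046; term = 0.02631046²·(1 − 0.21282051)·8.438/83 = 5.5397759 × 10^-5.
Sum = 0.048271516.
SE = √(0.048271516) = 0.2197.

0.2197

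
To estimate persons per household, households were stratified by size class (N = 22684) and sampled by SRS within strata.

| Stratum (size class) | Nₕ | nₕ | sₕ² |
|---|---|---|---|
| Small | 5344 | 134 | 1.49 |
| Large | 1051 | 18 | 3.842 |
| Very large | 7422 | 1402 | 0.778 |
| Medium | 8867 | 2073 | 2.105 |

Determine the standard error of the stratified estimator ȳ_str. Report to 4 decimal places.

0.0349

Var(ȳ_str) = Σₕ Wₕ²(1 − fₕ)sₕ²/nₕ with Wₕ = Nₕ/N, N = 22684.
Small: Wₕ = 0.23558455; term = 0.23558455²·(1 − 0.02507485)·1.49/134 = 6.0165339 × 10^-4.
Large: Wₕ = 0.04633222; term = 0.04633222²·(1 − 0.01712655)·3.842/18 = 4.5034839 × 10^-4.
Very large: Wₕ = 0.32719097; term = 0.32719097²·(1 − 0.18889787)·0.778/1402 = 4.8184765 × 10^-5.
Medium: Wₕ = 0.39089226; term = 0.39089226²·(1 − 0.23378820)·2.105/2073 = 1.1888191 × 10^-4.
Sum = 0.0012190685.
SE = √(0.0012190685) = 0.0349.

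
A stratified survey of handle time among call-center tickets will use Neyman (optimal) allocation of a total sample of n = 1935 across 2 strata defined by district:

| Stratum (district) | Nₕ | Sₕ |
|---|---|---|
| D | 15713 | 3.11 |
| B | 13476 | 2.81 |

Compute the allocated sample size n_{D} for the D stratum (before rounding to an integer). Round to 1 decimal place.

1090.2

Neyman allocation: nₕ = n·NₕSₕ / Σⱼ NⱼSⱼ.
Σ NⱼSⱼ = 15713·3.11 + 13476·2.81 = 86734.99.
n_{D} = 1935·15713·3.11 / 86734.99 = 1090.2.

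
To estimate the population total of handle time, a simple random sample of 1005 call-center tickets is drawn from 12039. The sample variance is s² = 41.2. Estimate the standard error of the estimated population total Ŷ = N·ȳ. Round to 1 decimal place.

2333.6

Var(Ŷ) = N²·Var(ȳ) = N²·(1 − n/N)·s²/n.
f = 1005/12039 = 0.08347869; Var(ȳ) = 0.91652131·41.2/1005 = 0.037572814.
Var(Ŷ) = 12039² · 0.037572814 = 5.4457105 × 10^6.
SE(Ŷ) = √(5.4457105 × 10^6) = 2333.6.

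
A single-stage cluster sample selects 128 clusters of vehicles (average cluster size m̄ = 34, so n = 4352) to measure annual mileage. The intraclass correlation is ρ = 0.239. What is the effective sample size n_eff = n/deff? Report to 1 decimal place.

489.7

deff = 1 + (34 − 1)·0.239 = 1 + 7.887 = 8.887.
n_eff = 4352 / 8.887 = 489.7.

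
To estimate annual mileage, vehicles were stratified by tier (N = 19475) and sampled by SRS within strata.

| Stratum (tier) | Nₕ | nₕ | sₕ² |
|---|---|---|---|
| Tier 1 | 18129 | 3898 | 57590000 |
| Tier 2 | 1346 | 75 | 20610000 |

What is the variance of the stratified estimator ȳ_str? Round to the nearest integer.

Var(ȳ_str) = Σₕ Wₕ²(1 − fₕ)sₕ²/nₕ with Wₕ = Nₕ/N, N = 19475.
Tier 1: Wₕ = 0.93088575; term = 0.93088575²·(1 − 0.21501462)·57590000/3898 = 10049.85.
Tier 2: Wₕ = 0.06911425; term = 0.06911425²·(1 − 0.05572065)·20610000/75 = 1239.5168.
Sum = 11289.367.

11289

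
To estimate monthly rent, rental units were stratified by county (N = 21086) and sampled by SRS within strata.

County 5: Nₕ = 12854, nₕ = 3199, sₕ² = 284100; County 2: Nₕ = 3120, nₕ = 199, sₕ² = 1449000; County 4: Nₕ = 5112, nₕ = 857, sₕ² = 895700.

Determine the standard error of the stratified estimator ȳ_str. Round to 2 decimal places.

Var(ȳ_str) = Σₕ Wₕ²(1 − fₕ)sₕ²/nₕ with Wₕ = Nₕ/N, N = 21086.
County 5: Wₕ = 0.60959879; term = 0.60959879²·(1 − 0.24887195)·284100/3199 = 24.789009.
County 2: Wₕ = 0.14796547; term = 0.14796547²·(1 − 0.06378205)·1449000/199 = 149.24956.
County 4: Wₕ = 0.24243574; term = 0.24243574²·(1 − 0.16764476)·895700/857 = 51.130938.
Sum = 225.16951.
SE = √(225.16951) = 15.01.

15.01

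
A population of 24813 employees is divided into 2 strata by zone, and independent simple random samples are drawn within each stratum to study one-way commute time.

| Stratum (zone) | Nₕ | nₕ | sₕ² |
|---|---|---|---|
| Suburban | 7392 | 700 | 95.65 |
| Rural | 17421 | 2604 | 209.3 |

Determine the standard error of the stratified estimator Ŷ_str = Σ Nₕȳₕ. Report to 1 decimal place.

5244.7

Var(Ŷ_str) = Σₕ Nₕ²(1 − fₕ)sₕ²/nₕ.
Suburban: 7392²·(1 − 700/7392)·95.65/700 = 6.7593483 × 10^6.
Rural: 17421²·(1 − 2604/17421)·209.3/2604 = 2.0747301 × 10^7.
Sum = 2.7506649 × 10^7.
SE = √(2.7506649 × 10^7) = 5244.7.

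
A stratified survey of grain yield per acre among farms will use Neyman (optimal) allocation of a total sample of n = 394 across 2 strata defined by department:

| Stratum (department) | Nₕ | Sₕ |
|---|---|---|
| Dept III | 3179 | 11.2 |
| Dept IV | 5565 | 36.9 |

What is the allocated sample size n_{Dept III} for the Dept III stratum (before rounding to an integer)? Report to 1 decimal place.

58.2

Neyman allocation: nₕ = n·NₕSₕ / Σⱼ NⱼSⱼ.
Σ NⱼSⱼ = 3179·11.2 + 5565·36.9 = 240953.3.
n_{Dept III} = 394·3179·11.2 / 240953.3 = 58.2.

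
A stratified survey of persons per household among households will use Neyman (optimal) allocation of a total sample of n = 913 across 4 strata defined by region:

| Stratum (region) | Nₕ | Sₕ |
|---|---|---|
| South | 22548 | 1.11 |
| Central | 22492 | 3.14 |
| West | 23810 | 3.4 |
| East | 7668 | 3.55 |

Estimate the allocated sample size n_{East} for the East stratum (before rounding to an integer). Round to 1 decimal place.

Neyman allocation: nₕ = n·NₕSₕ / Σⱼ NⱼSⱼ.
Σ NⱼSⱼ = 22548·1.11 + 22492·3.14 + 23810·3.4 + 7668·3.55 = 203828.56.
n_{East} = 913·7668·3.55 / 203828.56 = 121.9.

121.9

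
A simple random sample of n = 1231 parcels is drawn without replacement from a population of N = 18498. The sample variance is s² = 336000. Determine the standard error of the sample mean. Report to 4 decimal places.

15.9620

Under SRS without replacement, Var(ȳ) = (1 − f)·s²/n with f = n/N = 1231/18498 = 0.06654773.
Var(ȳ) = (1 − 0.06654773)·336000/1231 = 0.93345227·272.94882 = 254.7847.
SE(ȳ) = √(254.7847) = 15.9620.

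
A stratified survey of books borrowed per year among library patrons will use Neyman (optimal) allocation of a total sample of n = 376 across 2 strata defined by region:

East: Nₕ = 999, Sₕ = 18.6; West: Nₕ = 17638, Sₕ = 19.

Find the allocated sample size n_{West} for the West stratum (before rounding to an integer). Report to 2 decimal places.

356.25

Neyman allocation: nₕ = n·NₕSₕ / Σⱼ NⱼSⱼ.
Σ NⱼSⱼ = 999·18.6 + 17638·19 = 353703.4.
n_{West} = 376·17638·19 / 353703.4 = 356.25.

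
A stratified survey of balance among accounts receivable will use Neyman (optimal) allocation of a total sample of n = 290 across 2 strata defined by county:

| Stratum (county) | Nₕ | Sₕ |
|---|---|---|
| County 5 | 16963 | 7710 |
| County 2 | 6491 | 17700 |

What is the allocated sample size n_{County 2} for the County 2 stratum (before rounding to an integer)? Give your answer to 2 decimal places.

Neyman allocation: nₕ = n·NₕSₕ / Σⱼ NⱼSⱼ.
Σ NⱼSⱼ = 16963·7710 + 6491·17700 = 2.4567543 × 10^8.
n_{County 2} = 290·6491·17700 / (2.4567543 × 10^8) = 135.62.

135.62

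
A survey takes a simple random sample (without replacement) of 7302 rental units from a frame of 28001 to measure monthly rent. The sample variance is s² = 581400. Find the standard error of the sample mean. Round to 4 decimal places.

Under SRS without replacement, Var(ȳ) = (1 − f)·s²/n with f = n/N = 7302/28001 = 0.26077640.
Var(ȳ) = (1 − 0.26077640)·581400/7302 = 0.73922360·79.622021 = 58.858477.
SE(ȳ) = √(58.858477) = 7.6719.

7.6719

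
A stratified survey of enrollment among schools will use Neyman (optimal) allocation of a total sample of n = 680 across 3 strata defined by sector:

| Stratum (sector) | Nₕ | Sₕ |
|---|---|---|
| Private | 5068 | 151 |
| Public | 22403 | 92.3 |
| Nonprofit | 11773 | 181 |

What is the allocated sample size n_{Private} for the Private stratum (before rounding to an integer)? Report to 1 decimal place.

Neyman allocation: nₕ = n·NₕSₕ / Σⱼ NⱼSⱼ.
Σ NⱼSⱼ = 5068·151 + 22403·92.3 + 11773·181 = 4.9639779 × 10^6.
n_{Private} = 680·5068·151 / (4.9639779 × 10^6) = 104.8.

104.8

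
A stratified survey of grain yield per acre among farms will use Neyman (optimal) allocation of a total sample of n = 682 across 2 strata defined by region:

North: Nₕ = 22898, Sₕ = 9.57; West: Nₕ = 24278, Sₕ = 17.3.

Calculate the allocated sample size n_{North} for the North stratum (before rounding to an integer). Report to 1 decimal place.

Neyman allocation: nₕ = n·NₕSₕ / Σⱼ NⱼSⱼ.
Σ NⱼSⱼ = 22898·9.57 + 24278·17.3 = 639143.26.
n_{North} = 682·22898·9.57 / 639143.26 = 233.8.

233.8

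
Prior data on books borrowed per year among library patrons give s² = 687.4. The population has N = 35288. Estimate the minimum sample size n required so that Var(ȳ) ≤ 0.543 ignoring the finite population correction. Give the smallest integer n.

Without fpc, n₀ = s²/D = 687.4/0.543 = 1265.9300.
Rounding up, n = 1266.

1266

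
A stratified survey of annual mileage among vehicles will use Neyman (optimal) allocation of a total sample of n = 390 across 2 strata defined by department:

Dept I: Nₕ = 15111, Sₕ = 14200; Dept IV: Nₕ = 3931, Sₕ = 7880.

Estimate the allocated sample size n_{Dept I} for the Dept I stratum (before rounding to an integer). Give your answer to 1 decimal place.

Neyman allocation: nₕ = n·NₕSₕ / Σⱼ NⱼSⱼ.
Σ NⱼSⱼ = 15111·14200 + 3931·7880 = 2.4555248 × 10^8.
n_{Dept I} = 390·15111·14200 / (2.4555248 × 10^8) = 340.8.

340.8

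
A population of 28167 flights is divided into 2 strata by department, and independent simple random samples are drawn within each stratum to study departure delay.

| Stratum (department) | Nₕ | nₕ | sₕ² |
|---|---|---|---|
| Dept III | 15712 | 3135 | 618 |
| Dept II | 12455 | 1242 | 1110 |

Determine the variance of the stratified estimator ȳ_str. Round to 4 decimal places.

Var(ȳ_str) = Σₕ Wₕ²(1 − fₕ)sₕ²/nₕ with Wₕ = Nₕ/N, N = 28167.
Dept III: Wₕ = 0.55781588; term = 0.55781588²·(1 − 0.19952902)·618/3135 = 0.049099636.
Dept II: Wₕ = 0.44218412; term = 0.44218412²·(1 − 0.09971899)·1110/1242 = 0.15732066.
Sum = 0.2064203.

0.2064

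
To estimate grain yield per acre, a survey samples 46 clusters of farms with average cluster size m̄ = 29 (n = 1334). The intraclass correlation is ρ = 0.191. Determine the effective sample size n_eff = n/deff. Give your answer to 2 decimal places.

deff = 1 + (29 − 1)·0.191 = 1 + 5.348 = 6.348.
n_eff = 1334 / 6.348 = 210.14.

210.14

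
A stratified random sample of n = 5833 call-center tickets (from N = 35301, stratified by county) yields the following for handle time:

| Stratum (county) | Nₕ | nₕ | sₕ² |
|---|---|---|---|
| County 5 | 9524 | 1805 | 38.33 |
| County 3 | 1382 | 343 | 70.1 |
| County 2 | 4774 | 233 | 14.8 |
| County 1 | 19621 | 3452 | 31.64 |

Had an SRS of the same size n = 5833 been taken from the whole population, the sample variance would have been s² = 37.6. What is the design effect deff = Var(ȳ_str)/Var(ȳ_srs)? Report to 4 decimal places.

Var(ȳ_str) = Σ Wₕ²(1−fₕ)sₕ²/nₕ with Wₕ = Nₕ/35301:
  County 5: (9524/35301)²·(1−1805/9524)·38.33/1805 = 0.0012527604
  County 3: (1382/35301)²·(1−343/1382)·70.1/343 = 2.3549054 × 10^-4
  County 2: (4774/35301)²·(1−233/4774)·14.8/233 = 0.0011050087
  County 1: (19621/35301)²·(1−3452/19621)·31.64/3452 = 0.0023334364
  → Var(ȳ_str) = 0.004926696.
Var(ȳ_srs) = (1 − 5833/35301)·37.6/5833 = 0.005380957.
deff = 0.004926696 / 0.005380957 = 0.9156.

0.9156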